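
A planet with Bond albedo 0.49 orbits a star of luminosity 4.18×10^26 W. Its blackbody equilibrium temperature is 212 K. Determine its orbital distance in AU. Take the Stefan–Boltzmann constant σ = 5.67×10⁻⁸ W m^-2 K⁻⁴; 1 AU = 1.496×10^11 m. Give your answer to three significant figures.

1.29 AU

The flux needed for this T is 4σT⁴/(1−0.49) = 898.3 W m^-2.
S = L/(4πd²) → d = √(L/4πS) = √(4.18×10^26/(4π·898.3)) = 1.924×10^11 m = 1.286 AU.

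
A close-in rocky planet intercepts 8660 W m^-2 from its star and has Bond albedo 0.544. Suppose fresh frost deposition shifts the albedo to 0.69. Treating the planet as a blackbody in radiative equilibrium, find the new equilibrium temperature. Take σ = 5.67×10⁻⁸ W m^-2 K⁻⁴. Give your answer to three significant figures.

With the new albedo, S(1−α₂)/4 = 671.2 W m^-2, so T₂ = 329.8 K.

330 K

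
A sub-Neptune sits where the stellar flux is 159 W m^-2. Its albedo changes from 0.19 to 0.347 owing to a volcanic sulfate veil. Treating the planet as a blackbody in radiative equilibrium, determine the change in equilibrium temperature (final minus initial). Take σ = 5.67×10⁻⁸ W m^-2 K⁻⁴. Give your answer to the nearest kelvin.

-8 K

Initial: T₁ = [S(1−0.19)/(4σ)]^(1/4) = 154.4 K.
With α = 0.347, T₂ = 146.3 K.
ΔT = T₂ − T₁ = -8.095 K.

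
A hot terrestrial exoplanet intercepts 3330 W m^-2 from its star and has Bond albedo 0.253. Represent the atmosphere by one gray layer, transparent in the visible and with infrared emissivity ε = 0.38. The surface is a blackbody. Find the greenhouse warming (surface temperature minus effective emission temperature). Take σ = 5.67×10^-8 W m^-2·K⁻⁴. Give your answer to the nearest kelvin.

18 K

At the top of the atmosphere, σT_e⁴ = S(1−α)/4 = 621.9 W m^-2, giving T_e = 323.6 K.
For a single slab of emissivity ε, T_s⁴ = 2T_e⁴/(2−ε); thus T_s = 323.6·(1.235)^(1/4) = 341.1 K.
T_s − T_e = 341.1 − 323.6 = 17.51 K.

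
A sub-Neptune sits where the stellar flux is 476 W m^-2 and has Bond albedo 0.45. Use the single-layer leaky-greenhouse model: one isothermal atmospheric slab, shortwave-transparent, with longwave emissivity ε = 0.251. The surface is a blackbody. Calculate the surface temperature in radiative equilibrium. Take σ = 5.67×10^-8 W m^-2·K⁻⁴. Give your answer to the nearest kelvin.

Effective emission temperature (TOA balance): σT_e⁴ = S(1−α)/4 = 65.45 W m^-2 → T_e = 184.3 K.
The surface balance (absorbed SW + ε·downward IR = σT_s⁴) with T_a⁴ = T_s⁴/2 reduces to T_s = T_e·[2/(2−ε)]^¼ = 190.6 K.

191 kelvin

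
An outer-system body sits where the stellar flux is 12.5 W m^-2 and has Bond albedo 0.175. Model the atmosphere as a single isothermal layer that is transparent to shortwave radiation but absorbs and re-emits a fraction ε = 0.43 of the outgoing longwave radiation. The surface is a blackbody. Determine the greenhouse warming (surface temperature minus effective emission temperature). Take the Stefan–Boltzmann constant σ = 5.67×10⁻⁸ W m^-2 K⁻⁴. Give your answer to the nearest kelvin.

The planet radiates to space at T_e = [S(1−α)/(4σ)]^(1/4) = 82.12 K.
Surface balance with a leaky layer gives σT_s⁴ = σT_e⁴·2/(2−ε), so T_s = T_e·[2/(2−0.43)]^(1/4) = 87.24 K.
Greenhouse warming: T_s − T_e = 5.123 K.

5 kelvin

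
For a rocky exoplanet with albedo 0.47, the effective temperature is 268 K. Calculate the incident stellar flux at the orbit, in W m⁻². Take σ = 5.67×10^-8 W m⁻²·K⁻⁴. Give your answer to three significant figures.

2210 W m⁻²

From S(1−α)/4 = σT⁴: S = 4σT⁴/(1−α).
σT⁴ = 5.67×10⁻⁸·(268)⁴ = 292.5 W m⁻².
S = 4·292.5/0.53 = 2208 W m⁻².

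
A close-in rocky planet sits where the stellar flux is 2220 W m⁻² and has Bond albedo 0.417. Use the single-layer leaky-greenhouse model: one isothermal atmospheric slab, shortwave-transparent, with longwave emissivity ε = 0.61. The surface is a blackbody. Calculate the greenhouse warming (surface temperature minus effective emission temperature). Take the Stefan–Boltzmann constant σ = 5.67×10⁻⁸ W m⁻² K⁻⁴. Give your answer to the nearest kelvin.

The planet radiates to space at T_e = [S(1−α)/(4σ)]^(1/4) = 274.8 K.
Surface balance with a leaky layer gives σT_s⁴ = σT_e⁴·2/(2−ε), so T_s = T_e·[2/(2−0.61)]^(1/4) = 301.0 K.
Greenhouse warming: T_s − T_e = 26.17 K.

26 K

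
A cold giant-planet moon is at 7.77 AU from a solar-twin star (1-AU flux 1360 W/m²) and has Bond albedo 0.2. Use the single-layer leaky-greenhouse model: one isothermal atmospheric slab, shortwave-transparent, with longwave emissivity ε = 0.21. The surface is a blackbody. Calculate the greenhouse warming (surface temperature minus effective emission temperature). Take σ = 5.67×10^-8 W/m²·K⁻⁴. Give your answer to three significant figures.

2.66 K

Irradiance scales as 1/d², so S = 1360 W/m² × (1/7.77)² = 22.53 W/m².
Effective emission temperature (TOA balance): σT_e⁴ = S(1−α)/4 = 4.505 W/m² → T_e = 94.41 K.
The surface balance (absorbed SW + ε·downward IR = σT_s⁴) with T_a⁴ = T_s⁴/2 reduces to T_s = T_e·[2/(2−ε)]^¼ = 97.07 K.
Greenhouse warming: T_s − T_e = 2.655 K.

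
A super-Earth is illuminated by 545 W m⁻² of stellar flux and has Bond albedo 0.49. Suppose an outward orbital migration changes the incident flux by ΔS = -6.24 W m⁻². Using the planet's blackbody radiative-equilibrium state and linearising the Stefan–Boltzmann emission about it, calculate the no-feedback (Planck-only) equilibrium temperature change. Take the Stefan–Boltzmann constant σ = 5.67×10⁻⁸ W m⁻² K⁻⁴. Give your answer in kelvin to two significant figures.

-0.54 K

Reference equilibrium: T_e = [S(1−α)/(4σ)]^(1/4) = 187.1 K.
TOA radiative forcing: ΔF = (1−α)ΔS/4 = 0.51·(-6.24)/4 = -0.7956 W m⁻².
The Planck feedback parameter is 4σT_e³ = 1.486 W m⁻²/K.
So ΔT₀ = -0.7956/1.486 = -0.536 K.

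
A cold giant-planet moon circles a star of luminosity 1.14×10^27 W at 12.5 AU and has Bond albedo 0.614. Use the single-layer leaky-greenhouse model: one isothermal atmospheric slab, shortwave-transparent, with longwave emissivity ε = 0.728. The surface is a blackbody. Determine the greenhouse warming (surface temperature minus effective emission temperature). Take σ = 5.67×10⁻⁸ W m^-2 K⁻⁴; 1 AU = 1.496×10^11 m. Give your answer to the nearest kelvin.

10 K

d = 12.5 × 1.496×10^11 m = 1.870×10^12 m.
Spreading L over a sphere of radius d: S = 1.14×10^27/(4π·1.87×10^12²) = 25.94 W m^-2.
Effective emission temperature (TOA balance): σT_e⁴ = S(1−α)/4 = 2.503 W m^-2 → T_e = 81.52 K.
The surface balance (absorbed SW + ε·downward IR = σT_s⁴) with T_a⁴ = T_s⁴/2 reduces to T_s = T_e·[2/(2−ε)]^¼ = 91.28 K.
The atmosphere warms the surface by 9.765 K.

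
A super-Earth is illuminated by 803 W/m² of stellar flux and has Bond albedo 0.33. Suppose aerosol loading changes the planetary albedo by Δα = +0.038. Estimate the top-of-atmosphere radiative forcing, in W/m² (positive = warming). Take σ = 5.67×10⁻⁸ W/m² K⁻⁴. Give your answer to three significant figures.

-7.63 W/m²

TOA radiative forcing: ΔF = −S·Δα/4 = −803.0·(+0.038)/4 = -7.628 W/m².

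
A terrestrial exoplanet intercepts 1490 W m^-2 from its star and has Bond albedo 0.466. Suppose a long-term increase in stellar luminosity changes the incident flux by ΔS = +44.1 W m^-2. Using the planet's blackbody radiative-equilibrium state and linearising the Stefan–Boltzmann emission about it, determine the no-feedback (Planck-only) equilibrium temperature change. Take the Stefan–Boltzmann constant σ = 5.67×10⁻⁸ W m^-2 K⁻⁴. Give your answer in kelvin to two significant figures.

Unperturbed T_e = [1490·(1−0.466)/(4σ)]^¼ = 243.4 K.
TOA radiative forcing: ΔF = (1−α)ΔS/4 = 0.534·(+44.1)/4 = 5.887 W m^-2.
Linearising σT⁴ gives d(σT⁴)/dT = 4σT_e³ = 3.269 W m^-2 per K.
So ΔT₀ = 5.887/3.269 = 1.80 K.

1.8 K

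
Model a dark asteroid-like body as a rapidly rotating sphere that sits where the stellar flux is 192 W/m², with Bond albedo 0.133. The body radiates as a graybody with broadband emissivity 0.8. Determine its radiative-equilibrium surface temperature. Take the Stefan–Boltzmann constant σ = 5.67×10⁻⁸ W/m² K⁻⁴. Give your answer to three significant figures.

Averaging over the sphere, the absorbed flux is S(1−α)/4 = 41.62 W/m².
Radiative balance εσT⁴ = 41.62 gives T = [41.62/(0.8·σ)]^(1/4) = 174.0 K.

174 kelvin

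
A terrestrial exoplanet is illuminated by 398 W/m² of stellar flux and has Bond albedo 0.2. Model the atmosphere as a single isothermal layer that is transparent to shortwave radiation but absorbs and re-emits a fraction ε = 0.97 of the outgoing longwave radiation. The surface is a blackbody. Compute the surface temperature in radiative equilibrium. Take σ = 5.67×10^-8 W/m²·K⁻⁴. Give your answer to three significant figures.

228 K

The planet radiates to space at T_e = [S(1−α)/(4σ)]^(1/4) = 193.6 K.
Surface balance with a leaky layer gives σT_s⁴ = σT_e⁴·2/(2−ε), so T_s = T_e·[2/(2−0.97)]^(1/4) = 228.5 K.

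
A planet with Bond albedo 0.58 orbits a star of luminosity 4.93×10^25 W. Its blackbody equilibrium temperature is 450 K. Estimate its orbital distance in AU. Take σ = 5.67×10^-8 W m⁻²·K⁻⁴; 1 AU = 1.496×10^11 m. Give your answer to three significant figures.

The flux needed for this T is 4σT⁴/(1−0.58) = 22140 W m⁻².
From L = 4πd²S, d = √(4.93×10^25/(4π·22140)) = 1.331×10^10 m = 0.08897 AU.

0.0890 AU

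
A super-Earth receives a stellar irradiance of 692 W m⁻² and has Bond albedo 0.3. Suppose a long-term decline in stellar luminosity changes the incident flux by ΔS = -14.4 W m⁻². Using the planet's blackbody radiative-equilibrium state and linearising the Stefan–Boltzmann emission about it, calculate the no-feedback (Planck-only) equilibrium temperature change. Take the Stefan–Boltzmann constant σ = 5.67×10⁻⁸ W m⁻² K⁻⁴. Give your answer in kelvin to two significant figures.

-1.1 kelvin

Unperturbed T_e = [692.0·(1−0.3)/(4σ)]^¼ = 215.0 K.
TOA radiative forcing: ΔF = (1−α)ΔS/4 = 0.7·(-14.4)/4 = -2.520 W m⁻².
Planck response: λ_P = 4σT_e³ = 4·5.67×10⁻⁸·(215.0)³ = 2.253 W m⁻²/K.
ΔT₀ = ΔF/λ_P = -2.520/2.253 = -1.12 K.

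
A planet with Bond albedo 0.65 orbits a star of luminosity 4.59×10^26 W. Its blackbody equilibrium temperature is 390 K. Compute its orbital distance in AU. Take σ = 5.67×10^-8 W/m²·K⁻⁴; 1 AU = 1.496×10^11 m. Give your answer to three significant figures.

The flux needed for this T is 4σT⁴/(1−0.65) = 14990 W/m².
S = L/(4πd²) → d = √(L/4πS) = √(4.59×10^26/(4π·14990)) = 4.936×10^10 m = 0.3300 AU.

0.330 AU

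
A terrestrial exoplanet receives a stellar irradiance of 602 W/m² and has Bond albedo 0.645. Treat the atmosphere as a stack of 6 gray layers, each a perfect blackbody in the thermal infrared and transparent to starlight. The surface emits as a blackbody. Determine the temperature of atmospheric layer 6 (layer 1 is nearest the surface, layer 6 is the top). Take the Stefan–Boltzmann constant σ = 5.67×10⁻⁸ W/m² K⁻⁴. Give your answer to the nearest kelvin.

175 K

Top-of-atmosphere balance: σT_e⁴ = S(1−α)/4 = 53.43 W/m² → T_e = 175.2 K.
Each opaque layer satisfies 2T_j⁴ = T_{j−1}⁴ + T_{j+1}⁴, giving T_k⁴ = (N+1−k)T_e⁴.
With k = 6: T_6 = (6+1−6)^¼·175.2 K = 175.2 K.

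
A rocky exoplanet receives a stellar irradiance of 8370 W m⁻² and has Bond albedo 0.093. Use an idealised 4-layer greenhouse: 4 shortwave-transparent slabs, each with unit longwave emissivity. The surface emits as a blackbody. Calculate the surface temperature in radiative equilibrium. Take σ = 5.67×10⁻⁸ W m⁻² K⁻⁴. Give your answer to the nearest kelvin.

640 kelvin

OLR = S(1−α)/4 = 1898 W m⁻²; the top layer radiates at T_e = 427.7 K.
For an N-layer opaque stack, T_s⁴ = (N+1)T_e⁴, hence T_s = (5)^(1/4)×427.7 K = 639.6 K.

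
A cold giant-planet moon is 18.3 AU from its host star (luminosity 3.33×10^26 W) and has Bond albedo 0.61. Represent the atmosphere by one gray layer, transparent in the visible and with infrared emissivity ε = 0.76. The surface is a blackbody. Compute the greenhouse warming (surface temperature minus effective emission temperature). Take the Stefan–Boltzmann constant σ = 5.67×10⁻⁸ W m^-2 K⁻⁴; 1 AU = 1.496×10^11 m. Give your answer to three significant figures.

6.30 kelvin

Orbital distance: d = 18.3 AU = 2.738×10^12 m.
S = L/(4πd²) = 3.536 W m^-2.
The planet radiates to space at T_e = [S(1−α)/(4σ)]^(1/4) = 49.66 K.
The surface balance (absorbed SW + ε·downward IR = σT_s⁴) with T_a⁴ = T_s⁴/2 reduces to T_s = T_e·[2/(2−ε)]^¼ = 55.96 K.
T_s − T_e = 55.96 − 49.66 = 6.304 K.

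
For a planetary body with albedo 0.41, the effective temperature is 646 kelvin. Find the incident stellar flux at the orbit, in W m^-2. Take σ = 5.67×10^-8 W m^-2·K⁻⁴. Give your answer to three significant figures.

66900 W m^-2

From S(1−α)/4 = σT⁴: S = 4σT⁴/(1−α).
σT⁴ = 5.67×10⁻⁸·(646)⁴ = 9874 W m^-2.
S = 4·9874/0.59 = 66950 W m^-2.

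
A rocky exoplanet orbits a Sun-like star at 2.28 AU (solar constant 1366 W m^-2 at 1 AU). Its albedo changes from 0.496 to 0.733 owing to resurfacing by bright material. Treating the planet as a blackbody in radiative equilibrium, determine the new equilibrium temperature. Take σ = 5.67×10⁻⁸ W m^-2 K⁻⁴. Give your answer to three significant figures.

Flux at the orbit: S = 1366/(2.28)² = 262.8 W m^-2.
T₂ = [S(1−α₂)/(4σ)]^(1/4) = [262.8·0.267/(4σ)]^(1/4) = 132.6 K.

133 K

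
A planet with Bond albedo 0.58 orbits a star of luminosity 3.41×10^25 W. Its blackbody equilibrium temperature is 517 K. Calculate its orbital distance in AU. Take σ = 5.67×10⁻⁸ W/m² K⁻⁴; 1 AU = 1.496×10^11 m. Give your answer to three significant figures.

0.0561 AU

Required flux: S = 4σT⁴/(1−α) = 38580 W/m².
Then d = [L/(4πS)]^(1/2) = 8.387×10^9 m, i.e. 0.05606 AU.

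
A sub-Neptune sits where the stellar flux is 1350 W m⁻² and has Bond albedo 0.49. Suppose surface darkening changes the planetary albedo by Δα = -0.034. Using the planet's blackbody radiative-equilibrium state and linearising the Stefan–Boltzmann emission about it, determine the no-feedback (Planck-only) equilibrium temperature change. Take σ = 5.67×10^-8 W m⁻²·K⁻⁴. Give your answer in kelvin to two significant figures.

3.9 kelvin

Unperturbed T_e = [1350·(1−0.49)/(4σ)]^¼ = 234.7 K.
ΔF = −(S/4)Δα = −(1350/4)×(-0.034) = 11.48 W m⁻².
Planck response: λ_P = 4σT_e³ = 4·5.67×10⁻⁸·(234.7)³ = 2.933 W m⁻²/K.
So ΔT₀ = 11.48/2.933 = 3.91 K.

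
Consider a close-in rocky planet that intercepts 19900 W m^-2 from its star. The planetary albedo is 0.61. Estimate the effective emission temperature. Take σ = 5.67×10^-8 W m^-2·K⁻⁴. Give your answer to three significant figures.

Absorbed flux (global mean): S(1−α)/4 = 19900·0.39/4 = 1940 W m^-2.
Balancing against σT⁴: T = (1940/5.67×10⁻⁸)^(1/4) = 430.1 K.

430 K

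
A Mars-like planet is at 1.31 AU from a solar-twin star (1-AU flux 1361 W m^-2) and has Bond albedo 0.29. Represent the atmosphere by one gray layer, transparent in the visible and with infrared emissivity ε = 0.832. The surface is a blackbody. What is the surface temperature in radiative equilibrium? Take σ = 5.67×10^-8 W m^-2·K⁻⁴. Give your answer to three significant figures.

255 kelvin

Irradiance scales as 1/d², so S = 1361 W m^-2 × (1/1.31)² = 793.1 W m^-2.
The planet radiates to space at T_e = [S(1−α)/(4σ)]^(1/4) = 223.2 K.
Surface balance with a leaky layer gives σT_s⁴ = σT_e⁴·2/(2−ε), so T_s = T_e·[2/(2−0.832)]^(1/4) = 255.3 K.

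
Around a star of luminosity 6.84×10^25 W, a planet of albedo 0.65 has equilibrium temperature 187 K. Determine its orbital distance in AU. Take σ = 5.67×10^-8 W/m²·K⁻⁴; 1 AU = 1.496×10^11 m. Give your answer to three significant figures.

Required flux: S = 4σT⁴/(1−α) = 792.4 W/m².
From L = 4πd²S, d = √(6.84×10^25/(4π·792.4)) = 8.288×10^10 m = 0.5540 AU.

0.554 AU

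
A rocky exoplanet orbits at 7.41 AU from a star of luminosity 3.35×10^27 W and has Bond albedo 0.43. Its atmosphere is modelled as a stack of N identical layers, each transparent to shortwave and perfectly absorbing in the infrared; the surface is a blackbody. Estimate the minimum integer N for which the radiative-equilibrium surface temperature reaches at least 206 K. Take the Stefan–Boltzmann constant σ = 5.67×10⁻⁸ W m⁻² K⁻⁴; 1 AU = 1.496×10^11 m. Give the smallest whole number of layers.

Orbital distance: d = 7.41 AU = 1.109×10^12 m.
Spreading L over a sphere of radius d: S = 3.35×10^27/(4π·1.11×10^12²) = 216.9 W m⁻².
Top-of-atmosphere balance: σT_e⁴ = S(1−α)/4 = 30.91 W m⁻² → T_e = 152.8 K.
Since T_s⁴ = (N+1)T_e⁴, we need N ≥ (T_s/T_e)⁴ − 1 = 2.303.
So N ≥ 2.303; the smallest integer is N = 3.

3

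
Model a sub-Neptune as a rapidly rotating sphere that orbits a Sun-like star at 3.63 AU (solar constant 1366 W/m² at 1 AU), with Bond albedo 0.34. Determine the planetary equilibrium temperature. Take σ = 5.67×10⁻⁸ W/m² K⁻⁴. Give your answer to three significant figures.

By the inverse-square law, S = 1366/3.63² = 103.7 W/m².
The planet absorbs (1−α)S over its disc πR² and re-emits over 4πR², so the mean absorbed flux is (1−0.34)·103.7/4 = 17.10 W/m².
Balancing against σT⁴: T = (17.10/5.67×10⁻⁸)^(1/4) = 131.8 K.

132 K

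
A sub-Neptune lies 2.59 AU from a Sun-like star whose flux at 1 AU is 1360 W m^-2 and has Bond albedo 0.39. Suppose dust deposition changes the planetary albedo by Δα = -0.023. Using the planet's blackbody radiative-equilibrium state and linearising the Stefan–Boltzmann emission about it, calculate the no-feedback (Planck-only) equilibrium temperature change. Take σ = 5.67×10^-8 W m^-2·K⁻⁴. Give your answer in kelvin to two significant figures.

1.4 K

Irradiance scales as 1/d², so S = 1360 W m^-2 × (1/2.59)² = 202.7 W m^-2.
Unperturbed T_e = [202.7·(1−0.39)/(4σ)]^¼ = 152.8 K.
ΔF = −(S/4)Δα = −(202.7/4)×(-0.023) = 1.166 W m^-2.
The Planck feedback parameter is 4σT_e³ = 0.8093 W m^-2/K.
So ΔT₀ = 1.166/0.8093 = 1.44 K.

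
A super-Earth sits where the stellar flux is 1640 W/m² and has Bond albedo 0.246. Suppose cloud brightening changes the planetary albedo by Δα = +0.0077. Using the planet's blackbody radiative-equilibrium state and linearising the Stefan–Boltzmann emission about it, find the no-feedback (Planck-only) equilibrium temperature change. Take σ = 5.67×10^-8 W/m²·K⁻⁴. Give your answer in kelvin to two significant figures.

-0.69 kelvin

Unperturbed T_e = [1640·(1−0.246)/(4σ)]^¼ = 271.7 K.
TOA radiative forcing: ΔF = −S·Δα/4 = −1640·(+0.0077)/4 = -3.157 W/m².
Linearising σT⁴ gives d(σT⁴)/dT = 4σT_e³ = 4.551 W/m² per K.
Hence the no-feedback warming is ΔF/(4σT_e³) = -0.694 K.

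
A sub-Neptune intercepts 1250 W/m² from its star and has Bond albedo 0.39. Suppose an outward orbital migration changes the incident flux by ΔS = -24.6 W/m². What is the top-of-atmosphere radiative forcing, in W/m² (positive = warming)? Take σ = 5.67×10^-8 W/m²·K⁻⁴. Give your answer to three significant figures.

-3.75 W/m²

Only a fraction (1−α) is absorbed and it's spread over 4πR², so ΔF = (1−α)ΔS/4 = -3.752 W/m².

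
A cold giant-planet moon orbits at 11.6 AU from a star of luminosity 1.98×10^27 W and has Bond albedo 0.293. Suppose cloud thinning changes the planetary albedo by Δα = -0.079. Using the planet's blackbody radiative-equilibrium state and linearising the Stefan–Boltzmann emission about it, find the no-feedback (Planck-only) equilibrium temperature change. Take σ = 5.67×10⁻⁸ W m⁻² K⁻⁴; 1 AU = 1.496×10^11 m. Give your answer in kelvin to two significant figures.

3.2 kelvin

d = 11.6 × 1.496×10^11 m = 1.735×10^12 m.
Flux at the orbit: S = L/(4πd²) = 1.98×10^27/(4π·(1.74×10^12)²) = 52.32 W m⁻².
The baseline emission temperature is T_e = 113.0 K.
TOA radiative forcing: ΔF = −S·Δα/4 = −52.32·(-0.079)/4 = 1.033 W m⁻².
Linearising σT⁴ gives d(σT⁴)/dT = 4σT_e³ = 0.3273 W m⁻² per K.
ΔT₀ = ΔF/λ_P = 1.033/0.3273 = 3.16 K.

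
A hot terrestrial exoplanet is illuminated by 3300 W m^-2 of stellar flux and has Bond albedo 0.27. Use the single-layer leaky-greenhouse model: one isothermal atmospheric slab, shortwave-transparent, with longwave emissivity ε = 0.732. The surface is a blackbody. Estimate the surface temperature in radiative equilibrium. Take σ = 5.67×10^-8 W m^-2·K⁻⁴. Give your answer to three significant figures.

360 K

Effective emission temperature (TOA balance): σT_e⁴ = S(1−α)/4 = 602.2 W m^-2 → T_e = 321.0 K.
Surface balance with a leaky layer gives σT_s⁴ = σT_e⁴·2/(2−ε), so T_s = T_e·[2/(2−0.732)]^(1/4) = 359.8 K.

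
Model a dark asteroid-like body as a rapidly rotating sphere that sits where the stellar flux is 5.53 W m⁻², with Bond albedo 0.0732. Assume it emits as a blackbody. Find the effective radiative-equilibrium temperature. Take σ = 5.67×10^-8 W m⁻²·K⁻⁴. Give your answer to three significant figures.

68.9 K

Averaging over the sphere, the absorbed flux is S(1−α)/4 = 1.281 W m⁻².
Set σT⁴ = 1.281 → T = (1.281/σ)^(1/4) = 68.95 K.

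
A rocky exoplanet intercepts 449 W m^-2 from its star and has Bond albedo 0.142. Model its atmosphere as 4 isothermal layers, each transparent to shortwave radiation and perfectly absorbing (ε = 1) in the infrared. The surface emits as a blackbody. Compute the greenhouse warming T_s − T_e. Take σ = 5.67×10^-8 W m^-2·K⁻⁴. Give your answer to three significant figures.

101 kelvin

OLR = S(1−α)/4 = 96.31 W m^-2; the top layer radiates at T_e = 203.0 K.
T_s = (N+1)^(1/4)·T_e = 303.6 K.
Warming: T_s − T_e = 100.6 K.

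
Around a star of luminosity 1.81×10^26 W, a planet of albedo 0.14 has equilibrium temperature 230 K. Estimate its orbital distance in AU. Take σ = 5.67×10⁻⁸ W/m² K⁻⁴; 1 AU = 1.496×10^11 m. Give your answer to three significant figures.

Energy balance gives S = 4σT⁴/(1−α) = 738.0 W/m².
From L = 4πd²S, d = √(1.81×10^26/(4π·738.0)) = 1.397×10^11 m = 0.9338 AU.

0.934 AU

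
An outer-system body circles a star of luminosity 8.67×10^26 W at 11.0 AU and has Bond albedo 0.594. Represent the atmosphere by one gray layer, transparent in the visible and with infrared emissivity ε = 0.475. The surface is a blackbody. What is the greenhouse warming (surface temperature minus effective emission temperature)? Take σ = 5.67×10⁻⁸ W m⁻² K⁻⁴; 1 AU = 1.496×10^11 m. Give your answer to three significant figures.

5.76 K

Orbital distance: d = 11.0 AU = 1.646×10^12 m.
Flux at the orbit: S = L/(4πd²) = 8.67×10^26/(4π·(1.65×10^12)²) = 25.48 W m⁻².
The planet radiates to space at T_e = [S(1−α)/(4σ)]^(1/4) = 82.18 K.
The surface balance (absorbed SW + ε·downward IR = σT_s⁴) with T_a⁴ = T_s⁴/2 reduces to T_s = T_e·[2/(2−ε)]^¼ = 87.94 K.
The atmosphere warms the surface by 5.764 K.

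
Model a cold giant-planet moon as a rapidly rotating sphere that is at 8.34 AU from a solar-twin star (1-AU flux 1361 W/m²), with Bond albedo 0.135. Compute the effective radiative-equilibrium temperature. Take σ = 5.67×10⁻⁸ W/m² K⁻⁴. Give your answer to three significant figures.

Irradiance scales as 1/d², so S = 1361 W/m² × (1/8.34)² = 19.57 W/m².
The planet absorbs (1−α)S over its disc πR² and re-emits over 4πR², so the mean absorbed flux is (1−0.135)·19.57/4 = 4.231 W/m².
In equilibrium σT⁴ equals this, so T = 92.94 K.

92.9 K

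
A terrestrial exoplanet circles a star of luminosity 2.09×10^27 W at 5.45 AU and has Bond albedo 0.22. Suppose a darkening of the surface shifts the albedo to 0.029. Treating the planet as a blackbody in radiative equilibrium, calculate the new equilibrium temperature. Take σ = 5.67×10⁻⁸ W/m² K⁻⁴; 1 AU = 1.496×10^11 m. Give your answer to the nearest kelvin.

Orbital distance: d = 5.45 AU = 8.153×10^11 m.
Spreading L over a sphere of radius d: S = 2.09×10^27/(4π·8.15×10^11²) = 250.2 W/m².
New equilibrium: T₂ = [(1−0.029)·250.2/(4σ)]^(1/4) = 180.9 K.

181 kelvin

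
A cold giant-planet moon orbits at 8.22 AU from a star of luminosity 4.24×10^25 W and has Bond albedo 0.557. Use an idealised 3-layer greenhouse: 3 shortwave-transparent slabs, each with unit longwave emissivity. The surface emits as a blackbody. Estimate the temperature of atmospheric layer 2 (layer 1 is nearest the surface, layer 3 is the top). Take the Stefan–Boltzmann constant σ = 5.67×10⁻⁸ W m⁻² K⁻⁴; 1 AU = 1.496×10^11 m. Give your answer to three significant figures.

d = 8.22 × 1.496×10^11 m = 1.230×10^12 m.
S = L/(4πd²) = 2.231 W m⁻².
OLR = S(1−α)/4 = 0.2471 W m⁻²; the top layer radiates at T_e = 45.69 K.
Each opaque layer satisfies 2T_j⁴ = T_{j−1}⁴ + T_{j+1}⁴, giving T_k⁴ = (N+1−k)T_e⁴.
T_2 = (2)^(1/4)·45.69 = 54.34 K.

54.3 K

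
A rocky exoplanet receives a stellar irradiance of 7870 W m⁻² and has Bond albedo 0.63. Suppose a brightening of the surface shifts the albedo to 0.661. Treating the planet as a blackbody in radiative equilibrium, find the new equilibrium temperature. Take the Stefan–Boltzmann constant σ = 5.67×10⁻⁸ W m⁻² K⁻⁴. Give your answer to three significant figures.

329 K

T₂ = [S(1−α₂)/(4σ)]^(1/4) = [7870·0.339/(4σ)]^(1/4) = 329.3 K.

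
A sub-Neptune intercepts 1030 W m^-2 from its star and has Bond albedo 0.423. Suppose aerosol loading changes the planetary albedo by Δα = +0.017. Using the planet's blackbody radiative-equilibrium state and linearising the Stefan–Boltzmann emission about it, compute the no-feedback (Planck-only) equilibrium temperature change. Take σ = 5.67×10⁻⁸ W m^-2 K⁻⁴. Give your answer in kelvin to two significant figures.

-1.7 K

Reference equilibrium: T_e = [S(1−α)/(4σ)]^(1/4) = 226.3 K.
ΔF = −(S/4)Δα = −(1030/4)×(+0.017) = -4.378 W m^-2.
Linearising σT⁴ gives d(σT⁴)/dT = 4σT_e³ = 2.627 W m^-2 per K.
So ΔT₀ = -4.378/2.627 = -1.67 K.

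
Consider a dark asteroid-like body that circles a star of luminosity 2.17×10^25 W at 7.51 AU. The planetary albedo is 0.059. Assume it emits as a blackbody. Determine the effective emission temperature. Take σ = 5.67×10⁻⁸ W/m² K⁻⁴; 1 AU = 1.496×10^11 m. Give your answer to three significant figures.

Orbital distance: d = 7.51 AU = 1.123×10^12 m.
Flux at the orbit: S = L/(4πd²) = 2.17×10^25/(4π·(1.12×10^12)²) = 1.368 W/m².
The planet absorbs (1−α)S over its disc πR² and re-emits over 4πR², so the mean absorbed flux is (1−0.059)·1.368/4 = 0.3218 W/m².
In equilibrium σT⁴ equals this, so T = 48.81 K.

48.8 K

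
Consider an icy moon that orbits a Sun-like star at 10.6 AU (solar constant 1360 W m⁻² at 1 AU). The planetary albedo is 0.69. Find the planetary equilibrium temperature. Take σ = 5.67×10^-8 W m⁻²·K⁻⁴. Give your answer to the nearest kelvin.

64 K

By the inverse-square law, S = 1360/10.6² = 12.10 W m⁻².
The planet absorbs (1−α)S over its disc πR² and re-emits over 4πR², so the mean absorbed flux is (1−0.69)·12.10/4 = 0.9381 W m⁻².
In equilibrium σT⁴ equals this, so T = 63.78 K.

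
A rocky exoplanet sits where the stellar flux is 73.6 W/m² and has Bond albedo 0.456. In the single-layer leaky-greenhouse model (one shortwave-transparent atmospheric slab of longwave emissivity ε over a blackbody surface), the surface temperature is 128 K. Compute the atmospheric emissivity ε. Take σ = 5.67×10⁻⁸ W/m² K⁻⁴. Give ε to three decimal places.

First, T_e = [73.60·(1−0.456)/(4σ)]^(1/4) = 115.3 K.
Since (2−ε)/2 = (T_e/T_s)⁴ = 0.6576, ε = 0.6847.

0.685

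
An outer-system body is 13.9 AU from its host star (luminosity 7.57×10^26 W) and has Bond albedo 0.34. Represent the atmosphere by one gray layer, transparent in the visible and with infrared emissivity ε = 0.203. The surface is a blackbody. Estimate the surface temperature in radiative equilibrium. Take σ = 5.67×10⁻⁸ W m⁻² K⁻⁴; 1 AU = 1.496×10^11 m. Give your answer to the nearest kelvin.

82 K

Orbital distance: d = 13.9 AU = 2.079×10^12 m.
Flux at the orbit: S = L/(4πd²) = 7.57×10^26/(4π·(2.08×10^12)²) = 13.93 W m⁻².
Effective emission temperature (TOA balance): σT_e⁴ = S(1−α)/4 = 2.299 W m⁻² → T_e = 79.79 K.
For a single slab of emissivity ε, T_s⁴ = 2T_e⁴/(2−ε); thus T_s = 79.79·(1.113)^(1/4) = 81.96 K.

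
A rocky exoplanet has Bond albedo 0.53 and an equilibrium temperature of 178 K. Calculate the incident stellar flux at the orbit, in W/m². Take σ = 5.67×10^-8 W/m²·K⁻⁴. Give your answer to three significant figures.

484 W/m²

Invert the energy balance for S: S = 4σT⁴/(1−α).
σT⁴ = 5.67×10⁻⁸·(178)⁴ = 56.92 W/m².
So S = 4×56.92/(1−0.53) = 484.4 W/m².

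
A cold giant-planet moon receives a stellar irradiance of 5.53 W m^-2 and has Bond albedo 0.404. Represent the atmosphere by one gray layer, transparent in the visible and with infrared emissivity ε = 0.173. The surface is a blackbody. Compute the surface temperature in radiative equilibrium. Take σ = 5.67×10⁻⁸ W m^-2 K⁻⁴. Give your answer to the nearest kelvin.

Effective emission temperature (TOA balance): σT_e⁴ = S(1−α)/4 = 0.8240 W m^-2 → T_e = 61.74 K.
For a single slab of emissivity ε, T_s⁴ = 2T_e⁴/(2−ε); thus T_s = 61.74·(1.095)^(1/4) = 63.15 K.

63 kelvin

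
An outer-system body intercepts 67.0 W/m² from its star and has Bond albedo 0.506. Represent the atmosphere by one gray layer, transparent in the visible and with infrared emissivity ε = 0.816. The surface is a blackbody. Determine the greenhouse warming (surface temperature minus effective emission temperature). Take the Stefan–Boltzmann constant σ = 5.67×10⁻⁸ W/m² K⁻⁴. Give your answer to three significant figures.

15.4 kelvin

Effective emission temperature (TOA balance): σT_e⁴ = S(1−α)/4 = 8.274 W/m² → T_e = 109.9 K.
The surface balance (absorbed SW + ε·downward IR = σT_s⁴) with T_a⁴ = T_s⁴/2 reduces to T_s = T_e·[2/(2−ε)]^¼ = 125.3 K.
The atmosphere warms the surface by 15.39 K.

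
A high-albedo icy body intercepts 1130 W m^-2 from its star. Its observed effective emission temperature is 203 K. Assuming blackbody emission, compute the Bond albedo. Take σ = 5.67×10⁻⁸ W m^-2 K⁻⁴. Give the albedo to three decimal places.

Energy balance: S(1−α)/4 = σT⁴, so 1−α = 4σT⁴/S.
4σT⁴ = 4·5.67×10⁻⁸·(203)⁴ = 385.1 W m^-2.
Hence α = 1 − 385.1/1130 = 0.6592.

0.659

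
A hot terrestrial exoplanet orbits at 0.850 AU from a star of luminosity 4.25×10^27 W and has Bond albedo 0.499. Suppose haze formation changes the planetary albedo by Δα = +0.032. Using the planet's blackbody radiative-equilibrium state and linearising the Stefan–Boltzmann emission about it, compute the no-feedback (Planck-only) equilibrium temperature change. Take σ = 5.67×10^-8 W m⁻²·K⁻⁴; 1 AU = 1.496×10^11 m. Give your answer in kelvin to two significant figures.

-7.4 kelvin

Orbital distance: d = 0.850 AU = 1.272×10^11 m.
Flux at the orbit: S = L/(4πd²) = 4.25×10^27/(4π·(1.27×10^11)²) = 20920 W m⁻².
Reference equilibrium: T_e = [S(1−α)/(4σ)]^(1/4) = 463.6 K.
ΔF = −(S/4)Δα = −(20920/4)×(+0.032) = -167.3 W m⁻².
Linearising σT⁴ gives d(σT⁴)/dT = 4σT_e³ = 22.60 W m⁻² per K.
So ΔT₀ = -167.3/22.60 = -7.40 K.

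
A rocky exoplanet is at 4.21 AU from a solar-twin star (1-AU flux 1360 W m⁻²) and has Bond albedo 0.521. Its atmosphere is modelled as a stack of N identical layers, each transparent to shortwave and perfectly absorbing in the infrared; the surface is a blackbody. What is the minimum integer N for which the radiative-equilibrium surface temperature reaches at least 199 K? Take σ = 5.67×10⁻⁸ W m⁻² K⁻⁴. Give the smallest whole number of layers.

Irradiance scales as 1/d², so S = 1360 W m⁻² × (1/4.21)² = 76.73 W m⁻².
The effective emission temperature is T_e = [S(1−α)/(4σ)]^¼ = 112.8 K.
Need (N+1)T_e⁴ ≥ T_s⁴, i.e. N+1 ≥ (199/112.8)⁴ = 9.677.
So N ≥ 8.677; the smallest integer is N = 9.

9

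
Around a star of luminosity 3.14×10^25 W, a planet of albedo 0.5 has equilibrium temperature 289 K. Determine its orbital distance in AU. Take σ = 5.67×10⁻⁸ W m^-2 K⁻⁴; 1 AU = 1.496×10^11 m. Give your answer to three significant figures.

0.188 AU

Energy balance gives S = 4σT⁴/(1−α) = 3164 W m^-2.
From L = 4πd²S, d = √(3.14×10^25/(4π·3164)) = 2.810×10^10 m = 0.1878 AU.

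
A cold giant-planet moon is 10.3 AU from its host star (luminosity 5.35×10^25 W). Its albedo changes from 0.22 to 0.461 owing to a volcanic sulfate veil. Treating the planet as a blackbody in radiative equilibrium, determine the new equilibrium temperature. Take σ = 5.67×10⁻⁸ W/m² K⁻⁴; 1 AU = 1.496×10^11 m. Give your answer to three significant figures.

d = 10.3 × 1.496×10^11 m = 1.541×10^12 m.
Spreading L over a sphere of radius d: S = 5.35×10^25/(4π·1.54×10^12²) = 1.793 W/m².
New equilibrium: T₂ = [(1−0.461)·1.793/(4σ)]^(1/4) = 45.43 K.

45.4 kelvin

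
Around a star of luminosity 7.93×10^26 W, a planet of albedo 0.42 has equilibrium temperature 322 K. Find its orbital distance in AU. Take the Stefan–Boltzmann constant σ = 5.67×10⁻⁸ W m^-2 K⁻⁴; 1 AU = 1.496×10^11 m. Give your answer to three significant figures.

0.819 AU

Energy balance gives S = 4σT⁴/(1−α) = 4204 W m^-2.
S = L/(4πd²) → d = √(L/4πS) = √(7.93×10^26/(4π·4204)) = 1.225×10^11 m = 0.8190 AU.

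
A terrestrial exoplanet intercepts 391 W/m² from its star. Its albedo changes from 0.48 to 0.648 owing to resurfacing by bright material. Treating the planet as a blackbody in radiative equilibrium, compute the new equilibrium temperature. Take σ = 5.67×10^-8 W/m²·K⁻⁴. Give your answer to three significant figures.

With the new albedo, S(1−α₂)/4 = 34.41 W/m², so T₂ = 157.0 K.

157 K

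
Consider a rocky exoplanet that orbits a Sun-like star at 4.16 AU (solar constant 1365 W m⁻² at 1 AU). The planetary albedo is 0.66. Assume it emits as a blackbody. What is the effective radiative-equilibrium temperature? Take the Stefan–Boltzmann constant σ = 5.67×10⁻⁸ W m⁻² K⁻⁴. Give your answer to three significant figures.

By the inverse-square law, S = 1365/4.16² = 78.88 W m⁻².
Averaging over the sphere, the absorbed flux is S(1−α)/4 = 6.704 W m⁻².
Set σT⁴ = 6.704 → T = (6.704/σ)^(1/4) = 104.3 K.

104 K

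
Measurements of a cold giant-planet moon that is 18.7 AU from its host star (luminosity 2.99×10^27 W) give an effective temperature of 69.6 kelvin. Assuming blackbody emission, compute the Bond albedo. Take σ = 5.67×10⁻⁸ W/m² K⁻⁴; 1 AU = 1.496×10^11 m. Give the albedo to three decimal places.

d = 18.7 × 1.496×10^11 m = 2.798×10^12 m.
Spreading L over a sphere of radius d: S = 2.99×10^27/(4π·2.80×10^12²) = 30.40 W/m².
Energy balance: S(1−α)/4 = σT⁴, so 1−α = 4σT⁴/S.
4σT⁴ = 4·5.67×10⁻⁸·(69.6)⁴ = 5.322 W/m².
1−α = 5.322/30.40 = 0.1751, so α = 0.8249.

0.825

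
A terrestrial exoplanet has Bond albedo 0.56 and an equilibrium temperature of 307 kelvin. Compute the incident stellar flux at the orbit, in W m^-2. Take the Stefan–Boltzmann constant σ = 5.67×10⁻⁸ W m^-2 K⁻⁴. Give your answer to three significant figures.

4580 W m^-2

Invert the energy balance for S: S = 4σT⁴/(1−α).
σT⁴ = 5.67×10⁻⁸·(307)⁴ = 503.7 W m^-2.
So S = 4×503.7/(1−0.56) = 4579 W m^-2.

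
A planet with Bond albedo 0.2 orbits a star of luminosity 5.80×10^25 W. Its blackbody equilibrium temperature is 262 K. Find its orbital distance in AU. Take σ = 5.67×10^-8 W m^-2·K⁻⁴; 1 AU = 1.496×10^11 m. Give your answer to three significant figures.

Required flux: S = 4σT⁴/(1−α) = 1336 W m^-2.
S = L/(4πd²) → d = √(L/4πS) = √(5.80×10^25/(4π·1336)) = 5.878×10^10 m = 0.3929 AU.

0.393 AU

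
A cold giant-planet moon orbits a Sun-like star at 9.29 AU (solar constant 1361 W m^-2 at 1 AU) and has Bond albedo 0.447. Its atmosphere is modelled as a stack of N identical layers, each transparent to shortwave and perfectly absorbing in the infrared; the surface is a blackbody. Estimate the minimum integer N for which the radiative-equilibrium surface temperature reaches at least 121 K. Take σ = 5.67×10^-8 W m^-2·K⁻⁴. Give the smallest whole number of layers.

Irradiance scales as 1/d², so S = 1361 W m^-2 × (1/9.29)² = 15.77 W m^-2.
The effective emission temperature is T_e = [S(1−α)/(4σ)]^¼ = 78.75 K.
Since T_s⁴ = (N+1)T_e⁴, we need N ≥ (T_s/T_e)⁴ − 1 = 4.575.
Rounding up, N = 5.

5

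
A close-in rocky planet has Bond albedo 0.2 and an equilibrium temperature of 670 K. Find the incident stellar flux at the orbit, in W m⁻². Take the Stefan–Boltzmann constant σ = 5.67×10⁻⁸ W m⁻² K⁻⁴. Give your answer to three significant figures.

Invert the energy balance for S: S = 4σT⁴/(1−α).
σT⁴ = 5.67×10⁻⁸·(670)⁴ = 11430 W m⁻².
S = 4·11430/0.8 = 57130 W m⁻².

57100 W m⁻²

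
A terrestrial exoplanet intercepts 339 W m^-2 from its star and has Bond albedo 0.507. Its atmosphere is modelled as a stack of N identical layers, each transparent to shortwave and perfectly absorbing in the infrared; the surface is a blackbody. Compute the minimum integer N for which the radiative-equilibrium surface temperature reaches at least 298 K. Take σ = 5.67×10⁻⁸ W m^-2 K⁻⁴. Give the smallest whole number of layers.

Top-of-atmosphere balance: σT_e⁴ = S(1−α)/4 = 41.78 W m^-2 → T_e = 164.8 K.
Need (N+1)T_e⁴ ≥ T_s⁴, i.e. N+1 ≥ (298/164.8)⁴ = 10.702.
So N ≥ 9.702; the smallest integer is N = 10.

10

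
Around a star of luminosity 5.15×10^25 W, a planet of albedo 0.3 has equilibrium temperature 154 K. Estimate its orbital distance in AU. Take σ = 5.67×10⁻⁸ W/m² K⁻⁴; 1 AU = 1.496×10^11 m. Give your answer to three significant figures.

1.00 AU

Energy balance gives S = 4σT⁴/(1−α) = 182.2 W/m².
Then d = [L/(4πS)]^(1/2) = 1.500×10^11 m, i.e. 1.002 AU.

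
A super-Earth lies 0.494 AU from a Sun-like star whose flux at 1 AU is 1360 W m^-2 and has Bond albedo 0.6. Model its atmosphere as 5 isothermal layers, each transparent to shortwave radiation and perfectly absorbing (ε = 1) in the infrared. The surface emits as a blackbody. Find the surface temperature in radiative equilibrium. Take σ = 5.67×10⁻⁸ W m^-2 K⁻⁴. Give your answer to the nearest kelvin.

Irradiance scales as 1/d², so S = 1360 W m^-2 × (1/0.494)² = 5573 W m^-2.
OLR = S(1−α)/4 = 557.3 W m^-2; the top layer radiates at T_e = 314.9 K.
With N = 5 opaque layers, T_s = (N+1)^(1/4)·T_e = 6^(1/4)·314.9 = 492.8 K.

493 K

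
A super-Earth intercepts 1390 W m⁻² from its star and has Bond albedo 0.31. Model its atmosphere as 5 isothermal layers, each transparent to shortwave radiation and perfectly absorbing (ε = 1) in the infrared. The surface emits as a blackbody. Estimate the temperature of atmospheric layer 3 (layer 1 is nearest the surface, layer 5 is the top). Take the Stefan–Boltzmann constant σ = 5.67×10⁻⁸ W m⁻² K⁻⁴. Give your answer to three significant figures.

The effective emission temperature is T_e = [S(1−α)/(4σ)]^¼ = 255.0 K.
In the N-layer model, layer k (counted from the surface) has T_k = (N+1−k)^(1/4)·T_e.
With k = 3: T_3 = (5+1−3)^¼·255.0 K = 335.6 K.

336 kelvin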